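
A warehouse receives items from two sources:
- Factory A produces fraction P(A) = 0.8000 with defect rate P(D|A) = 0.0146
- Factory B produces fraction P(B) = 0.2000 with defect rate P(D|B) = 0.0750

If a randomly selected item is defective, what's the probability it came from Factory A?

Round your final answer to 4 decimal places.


Let A = from Factory A, D = defective

Given:
- P(A) = 0.8000, P(B) = 0.2000
- P(D|A) = 0.0146, P(D|B) = 0.0750

Step 1: Find P(D)
P(D) = P(D|A)P(A) + P(D|B)P(B)
     = 0.0146 × 0.8000 + 0.0750 × 0.2000
     = 0.01168000 + 0.01500000
     = 0.02668000

Step 2: Apply Bayes' theorem
P(A|D) = P(D|A)P(A) / P(D)
       = 0.01168000 / 0.02668000
       = 0.4378


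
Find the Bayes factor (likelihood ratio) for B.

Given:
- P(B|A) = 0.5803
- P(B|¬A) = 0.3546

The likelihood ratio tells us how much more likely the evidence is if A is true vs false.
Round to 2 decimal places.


Likelihood Ratio (LR) = P(B|A) / P(B|¬A)

LR = 0.5803 / 0.3546
   = 1.64

The evidence is 1.64 times more likely if A is true than if A is false.
LR > 1, so observing B raises the odds in favor of A.


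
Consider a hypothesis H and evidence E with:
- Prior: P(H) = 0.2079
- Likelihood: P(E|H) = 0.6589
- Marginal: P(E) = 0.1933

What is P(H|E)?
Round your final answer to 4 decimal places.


Using Bayes' theorem:

P(H|E) = P(E|H) × P(H) / P(E)
       = 0.6589 × 0.2079 / 0.1933
       = 0.13698531 / 0.1933
       = 0.7087

The evidence strengthens our belief in H.
Prior: 0.2079 → Posterior: 0.7087


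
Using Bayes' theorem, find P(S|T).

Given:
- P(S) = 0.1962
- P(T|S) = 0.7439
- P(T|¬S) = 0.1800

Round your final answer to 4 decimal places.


Bayes' theorem: P(S|T) = P(T|S) × P(S) / P(T)

Step 1: Calculate P(T) using law of total probability
P(T) = P(T|S)P(S) + P(T|¬S)P(¬S)
     = 0.7439 × 0.1962 + 0.1800 × 0.8038
     = 0.14595318 + 0.14468400
     = 0.29063718

Step 2: Apply Bayes' theorem
P(S|T) = P(T|S) × P(S) / P(T)
       = 0.14595318 / 0.29063718
       = 0.5022


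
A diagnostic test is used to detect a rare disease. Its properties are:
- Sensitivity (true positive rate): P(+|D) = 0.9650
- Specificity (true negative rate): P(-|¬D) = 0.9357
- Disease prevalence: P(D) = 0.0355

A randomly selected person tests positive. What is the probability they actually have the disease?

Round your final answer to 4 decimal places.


Let D = has disease, + = positive test

Given:
- P(D) = 0.0355 (prevalence)
- P(+|D) = 0.9650 (sensitivity)
- P(-|¬D) = 0.9357 (specificity)
- P(+|¬D) = 0.0643 (false positive rate = 1 - specificity)

Step 1: Find P(+)
P(+) = P(+|D)P(D) + P(+|¬D)P(¬D)
     = 0.9650 × 0.0355 + 0.0643 × 0.9645
     = 0.03425750 + 0.06201735
     = 0.09627485

Step 2: Apply Bayes' theorem for P(D|+)
P(D|+) = P(+|D)P(D) / P(+)
       = 0.03425750 / 0.09627485
       = 0.3558


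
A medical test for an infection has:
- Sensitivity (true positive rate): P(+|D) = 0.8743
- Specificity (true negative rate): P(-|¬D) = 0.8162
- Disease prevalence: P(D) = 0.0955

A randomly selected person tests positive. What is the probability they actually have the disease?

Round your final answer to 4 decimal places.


Let D = has disease, + = positive test

Given:
- P(D) = 0.0955 (prevalence)
- P(+|D) = 0.8743 (sensitivity)
- P(-|¬D) = 0.8162 (specificity)
- P(+|¬D) = 0.1838 (false positive rate = 1 - specificity)

Step 1: Find P(+)
P(+) = P(+|D)P(D) + P(+|¬D)P(¬D)
     = 0.8743 × 0.0955 + 0.1838 × 0.9045
     = 0.08349565 + 0.16624710
     = 0.24974275

Step 2: Apply Bayes' theorem for P(D|+)
P(D|+) = P(+|D)P(D) / P(+)
       = 0.08349565 / 0.24974275
       = 0.3343


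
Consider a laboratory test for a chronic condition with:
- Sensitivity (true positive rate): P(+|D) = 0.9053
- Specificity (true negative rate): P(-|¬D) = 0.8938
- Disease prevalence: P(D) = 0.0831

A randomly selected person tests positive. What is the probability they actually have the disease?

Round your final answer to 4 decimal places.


Let D = has disease, + = positive test

Given:
- P(D) = 0.0831 (prevalence)
- P(+|D) = 0.9053 (sensitivity)
- P(-|¬D) = 0.8938 (specificity)
- P(+|¬D) = 0.1062 (false positive rate = 1 - specificity)

Step 1: Find P(+)
P(+) = P(+|D)P(D) + P(+|¬D)P(¬D)
     = 0.9053 × 0.0831 + 0.1062 × 0.9169
     = 0.07523043 + 0.09737478
     = 0.17260521

Step 2: Apply Bayes' theorem for P(D|+)
P(D|+) = P(+|D)P(D) / P(+)
       = 0.07523043 / 0.17260521
       = 0.4359


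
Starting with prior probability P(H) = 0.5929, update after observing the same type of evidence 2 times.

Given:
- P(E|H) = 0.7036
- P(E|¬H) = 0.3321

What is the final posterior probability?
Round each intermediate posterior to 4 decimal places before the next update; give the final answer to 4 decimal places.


Sequential Bayesian updating:

Initial prior: P(H) = 0.5929

Update 1:
  P(E) = 0.7036 × 0.5929 + 0.3321 × 0.4071 = 0.41716444 + 0.13519791 = 0.55236235
  P(H|E) = 0.41716444 / 0.55236235 = 0.7552

Update 2:
  P(E) = 0.7036 × 0.7552 + 0.3321 × 0.2448 = 0.53135872 + 0.08129808 = 0.61265680
  P(H|E) = 0.53135872 / 0.61265680 = 0.8673

Final posterior: 0.8673


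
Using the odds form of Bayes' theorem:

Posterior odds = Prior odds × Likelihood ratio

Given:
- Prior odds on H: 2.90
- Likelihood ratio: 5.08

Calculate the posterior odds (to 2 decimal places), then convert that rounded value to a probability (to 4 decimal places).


Step 1: Calculate posterior odds
Posterior odds = Prior odds × LR
               = 2.90 × 5.08
               = 14.73

Step 2: Convert to probability
P(H|E) = Posterior odds / (1 + Posterior odds)
       = 14.73 / (1 + 14.73)
       = 14.73 / 15.73
       = 0.9364

The evidence increased P(H) from 0.7436 to 0.9364.


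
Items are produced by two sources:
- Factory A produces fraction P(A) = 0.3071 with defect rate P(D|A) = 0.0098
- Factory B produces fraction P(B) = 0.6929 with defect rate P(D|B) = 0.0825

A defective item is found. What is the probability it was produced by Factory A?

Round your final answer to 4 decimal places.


Let A = from Factory A, D = defective

Given:
- P(A) = 0.3071, P(B) = 0.6929
- P(D|A) = 0.0098, P(D|B) = 0.0825

Step 1: Find P(D)
P(D) = P(D|A)P(A) + P(D|B)P(B)
     = 0.0098 × 0.3071 + 0.0825 × 0.6929
     = 0.00300958 + 0.05716425
     = 0.06017383

Step 2: Apply Bayes' theorem
P(A|D) = P(D|A)P(A) / P(D)
       = 0.00300958 / 0.06017383
       = 0.0500


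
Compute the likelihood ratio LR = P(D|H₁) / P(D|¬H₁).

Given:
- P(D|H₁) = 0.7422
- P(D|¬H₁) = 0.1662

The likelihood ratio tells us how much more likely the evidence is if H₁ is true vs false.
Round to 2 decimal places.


Likelihood Ratio (LR) = P(D|H₁) / P(D|¬H₁)

LR = 0.7422 / 0.1662
   = 4.47

The evidence is 4.47 times more likely if H₁ is true than if H₁ is false.
Because LR exceeds 1, D is evidence for H₁.


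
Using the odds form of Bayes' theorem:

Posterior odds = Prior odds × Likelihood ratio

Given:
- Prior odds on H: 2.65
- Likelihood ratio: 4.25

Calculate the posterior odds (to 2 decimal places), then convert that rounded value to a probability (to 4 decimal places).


Step 1: Calculate posterior odds
Posterior odds = Prior odds × LR
               = 2.65 × 4.25
               = 11.26

Step 2: Convert to probability
P(H|E) = Posterior odds / (1 + Posterior odds)
       = 11.26 / (1 + 11.26)
       = 11.26 / 12.26
       = 0.9184

The evidence increased P(H) from 0.7260 to 0.9184.


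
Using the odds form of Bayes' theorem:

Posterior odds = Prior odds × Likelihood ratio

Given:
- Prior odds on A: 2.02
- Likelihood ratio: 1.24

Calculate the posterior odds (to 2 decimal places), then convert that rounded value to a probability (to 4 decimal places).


Step 1: Calculate posterior odds
Posterior odds = Prior odds × LR
               = 2.02 × 1.24
               = 2.50

Step 2: Convert to probability
P(A|E) = Posterior odds / (1 + Posterior odds)
       = 2.50 / (1 + 2.50)
       = 2.50 / 3.50
       = 0.7143

The evidence increased P(A) from 0.6689 to 0.7143.


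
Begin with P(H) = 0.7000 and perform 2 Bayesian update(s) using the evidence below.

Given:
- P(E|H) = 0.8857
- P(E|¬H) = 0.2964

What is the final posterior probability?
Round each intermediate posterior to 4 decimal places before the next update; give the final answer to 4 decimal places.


Sequential Bayesian updating:

Initial prior: P(H) = 0.7000

Update 1:
  P(E) = 0.8857 × 0.7000 + 0.2964 × 0.3000 = 0.61999000 + 0.08892000 = 0.70891000
  P(H|E) = 0.61999000 / 0.70891000 = 0.8746

Update 2:
  P(E) = 0.8857 × 0.8746 + 0.2964 × 0.1254 = 0.77463322 + 0.03716856 = 0.81180178
  P(H|E) = 0.77463322 / 0.81180178 = 0.9542

Final posterior: 0.9542


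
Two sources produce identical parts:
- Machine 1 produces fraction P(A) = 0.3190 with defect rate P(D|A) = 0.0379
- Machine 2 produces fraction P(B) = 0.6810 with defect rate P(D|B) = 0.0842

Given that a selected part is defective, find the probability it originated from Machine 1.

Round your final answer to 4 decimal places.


Let A = from Machine 1, D = defective

Given:
- P(A) = 0.3190, P(B) = 0.6810
- P(D|A) = 0.0379, P(D|B) = 0.0842

Step 1: Find P(D)
P(D) = P(D|A)P(A) + P(D|B)P(B)
     = 0.0379 × 0.3190 + 0.0842 × 0.6810
     = 0.01209010 + 0.05734020
     = 0.06943030

Step 2: Apply Bayes' theorem
P(A|D) = P(D|A)P(A) / P(D)
       = 0.01209010 / 0.06943030
       = 0.1741


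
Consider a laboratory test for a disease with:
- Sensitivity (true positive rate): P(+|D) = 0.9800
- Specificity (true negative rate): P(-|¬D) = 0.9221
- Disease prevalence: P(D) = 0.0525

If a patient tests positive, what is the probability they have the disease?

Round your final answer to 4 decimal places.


Let D = has disease, + = positive test

Given:
- P(D) = 0.0525 (prevalence)
- P(+|D) = 0.9800 (sensitivity)
- P(-|¬D) = 0.9221 (specificity)
- P(+|¬D) = 0.0779 (false positive rate = 1 - specificity)

Step 1: Find P(+)
P(+) = P(+|D)P(D) + P(+|¬D)P(¬D)
     = 0.9800 × 0.0525 + 0.0779 × 0.9475
     = 0.05145000 + 0.07381025
     = 0.12526025

Step 2: Apply Bayes' theorem for P(D|+)
P(D|+) = P(+|D)P(D) / P(+)
       = 0.05145000 / 0.12526025
       = 0.4107


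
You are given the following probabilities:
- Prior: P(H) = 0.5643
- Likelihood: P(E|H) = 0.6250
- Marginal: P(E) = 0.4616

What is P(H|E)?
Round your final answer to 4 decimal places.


Using Bayes' theorem:

P(H|E) = P(E|H) × P(H) / P(E)
       = 0.6250 × 0.5643 / 0.4616
       = 0.35268750 / 0.4616
       = 0.7641

The evidence strengthens our belief in H.
Prior: 0.5643 → Posterior: 0.7641


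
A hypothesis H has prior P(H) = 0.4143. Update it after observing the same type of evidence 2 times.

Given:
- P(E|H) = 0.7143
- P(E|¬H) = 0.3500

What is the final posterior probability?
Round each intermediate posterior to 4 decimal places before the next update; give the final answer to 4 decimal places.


Sequential Bayesian updating:

Initial prior: P(H) = 0.4143

Update 1:
  P(E) = 0.7143 × 0.4143 + 0.3500 × 0.5857 = 0.29593449 + 0.20499500 = 0.50092949
  P(H|E) = 0.29593449 / 0.50092949 = 0.5908

Update 2:
  P(E) = 0.7143 × 0.5908 + 0.3500 × 0.4092 = 0.42200844 + 0.14322000 = 0.56522844
  P(H|E) = 0.42200844 / 0.56522844 = 0.7466

Final posterior: 0.7466


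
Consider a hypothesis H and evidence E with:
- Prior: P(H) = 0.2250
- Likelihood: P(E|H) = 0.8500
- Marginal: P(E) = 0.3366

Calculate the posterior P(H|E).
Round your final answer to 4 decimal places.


Using Bayes' theorem:

P(H|E) = P(E|H) × P(H) / P(E)
       = 0.8500 × 0.2250 / 0.3366
       = 0.19125000 / 0.3366
       = 0.5682

The evidence strengthens our belief in H.
Prior: 0.2250 → Posterior: 0.5682


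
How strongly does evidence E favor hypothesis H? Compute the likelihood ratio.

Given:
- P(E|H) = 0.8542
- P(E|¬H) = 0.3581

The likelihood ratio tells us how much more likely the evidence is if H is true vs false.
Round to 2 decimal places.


Likelihood Ratio (LR) = P(E|H) / P(E|¬H)

LR = 0.8542 / 0.3581
   = 2.39

The evidence is 2.39 times more likely if H is true than if H is false.
Since LR > 1, the evidence supports H over ¬H.


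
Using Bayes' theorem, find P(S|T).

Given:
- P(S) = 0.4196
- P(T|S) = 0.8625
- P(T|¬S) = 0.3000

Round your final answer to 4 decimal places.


Bayes' theorem: P(S|T) = P(T|S) × P(S) / P(T)

Step 1: Calculate P(T) using law of total probability
P(T) = P(T|S)P(S) + P(T|¬S)P(¬S)
     = 0.8625 × 0.4196 + 0.3000 × 0.5804
     = 0.36190500 + 0.17412000
     = 0.53602500

Step 2: Apply Bayes' theorem
P(S|T) = P(T|S) × P(S) / P(T)
       = 0.36190500 / 0.53602500
       = 0.6752


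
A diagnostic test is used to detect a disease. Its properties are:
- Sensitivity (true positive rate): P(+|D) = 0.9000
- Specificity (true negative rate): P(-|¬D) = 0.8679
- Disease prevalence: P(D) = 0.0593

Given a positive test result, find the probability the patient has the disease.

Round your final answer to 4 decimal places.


Let D = has disease, + = positive test

Given:
- P(D) = 0.0593 (prevalence)
- P(+|D) = 0.9000 (sensitivity)
- P(-|¬D) = 0.8679 (specificity)
- P(+|¬D) = 0.1321 (false positive rate = 1 - specificity)

Step 1: Find P(+)
P(+) = P(+|D)P(D) + P(+|¬D)P(¬D)
     = 0.9000 × 0.0593 + 0.1321 × 0.9407
     = 0.05337000 + 0.12426647
     = 0.17763647

Step 2: Apply Bayes' theorem for P(D|+)
P(D|+) = P(+|D)P(D) / P(+)
       = 0.05337000 / 0.17763647
       = 0.3004


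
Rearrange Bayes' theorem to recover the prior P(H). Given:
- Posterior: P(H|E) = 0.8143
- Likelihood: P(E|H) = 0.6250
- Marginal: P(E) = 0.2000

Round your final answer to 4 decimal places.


From Bayes' theorem: P(H|E) = P(E|H) × P(H) / P(E)

Rearranging for P(H):
P(H) = P(H|E) × P(E) / P(E|H)
     = 0.8143 × 0.2000 / 0.6250
     = 0.16286000 / 0.6250
     = 0.2606


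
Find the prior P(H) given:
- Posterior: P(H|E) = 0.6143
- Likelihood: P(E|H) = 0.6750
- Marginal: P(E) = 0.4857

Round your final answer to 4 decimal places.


From Bayes' theorem: P(H|E) = P(E|H) × P(H) / P(E)

Rearranging for P(H):
P(H) = P(H|E) × P(E) / P(E|H)
     = 0.6143 × 0.4857 / 0.6750
     = 0.29836551 / 0.6750
     = 0.4420


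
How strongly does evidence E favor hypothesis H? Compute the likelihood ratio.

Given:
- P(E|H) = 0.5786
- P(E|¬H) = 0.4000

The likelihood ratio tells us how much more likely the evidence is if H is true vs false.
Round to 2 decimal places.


Likelihood Ratio (LR) = P(E|H) / P(E|¬H)

LR = 0.5786 / 0.4000
   = 1.45

The evidence is 1.45 times more likely if H is true than if H is false.
Since LR > 1, the evidence supports H over ¬H.


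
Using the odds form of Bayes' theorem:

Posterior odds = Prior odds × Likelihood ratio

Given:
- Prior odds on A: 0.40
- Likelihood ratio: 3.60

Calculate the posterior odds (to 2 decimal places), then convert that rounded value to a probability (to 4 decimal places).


Step 1: Calculate posterior odds
Posterior odds = Prior odds × LR
               = 0.40 × 3.60
               = 1.44

Step 2: Convert to probability
P(A|E) = Posterior odds / (1 + Posterior odds)
       = 1.44 / (1 + 1.44)
       = 1.44 / 2.44
       = 0.5902

The evidence increased P(A) from 0.2857 to 0.5902.


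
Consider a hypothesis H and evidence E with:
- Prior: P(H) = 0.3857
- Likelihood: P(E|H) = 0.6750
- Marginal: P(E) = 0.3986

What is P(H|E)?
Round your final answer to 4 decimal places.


Using Bayes' theorem:

P(H|E) = P(E|H) × P(H) / P(E)
       = 0.6750 × 0.3857 / 0.3986
       = 0.26034750 / 0.3986
       = 0.6532

The evidence strengthens our belief in H.
Prior: 0.3857 → Posterior: 0.6532


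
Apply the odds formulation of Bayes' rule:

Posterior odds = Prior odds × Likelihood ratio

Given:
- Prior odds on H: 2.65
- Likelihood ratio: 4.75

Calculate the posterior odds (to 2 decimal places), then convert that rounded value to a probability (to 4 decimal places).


Step 1: Calculate posterior odds
Posterior odds = Prior odds × LR
               = 2.65 × 4.75
               = 12.59

Step 2: Convert to probability
P(H|E) = Posterior odds / (1 + Posterior odds)
       = 12.59 / (1 + 12.59)
       = 12.59 / 13.59
       = 0.9264

The evidence increased P(H) from 0.7260 to 0.9264.


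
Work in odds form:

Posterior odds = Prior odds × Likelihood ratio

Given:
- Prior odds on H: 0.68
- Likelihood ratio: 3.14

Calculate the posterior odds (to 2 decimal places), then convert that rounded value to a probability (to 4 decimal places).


Step 1: Calculate posterior odds
Posterior odds = Prior odds × LR
               = 0.68 × 3.14
               = 2.14

Step 2: Convert to probability
P(H|E) = Posterior odds / (1 + Posterior odds)
       = 2.14 / (1 + 2.14)
       = 2.14 / 3.14
       = 0.6815

The evidence increased P(H) from 0.4048 to 0.6815.


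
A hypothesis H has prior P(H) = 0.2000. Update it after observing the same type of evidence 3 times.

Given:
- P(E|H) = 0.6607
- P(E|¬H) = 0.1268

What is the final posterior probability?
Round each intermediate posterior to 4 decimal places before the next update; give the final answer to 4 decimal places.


Sequential Bayesian updating:

Initial prior: P(H) = 0.2000

Update 1:
  P(E) = 0.6607 × 0.2000 + 0.1268 × 0.8000 = 0.13214000 + 0.10144000 = 0.23358000
  P(H|E) = 0.13214000 / 0.23358000 = 0.5657

Update 2:
  P(E) = 0.6607 × 0.5657 + 0.1268 × 0.4343 = 0.37375799 + 0.05506924 = 0.42882723
  P(H|E) = 0.37375799 / 0.42882723 = 0.8716

Update 3:
  P(E) = 0.6607 × 0.8716 + 0.1268 × 0.1284 = 0.57586612 + 0.01628112 = 0.59214724
  P(H|E) = 0.57586612 / 0.59214724 = 0.9725

Final posterior: 0.9725


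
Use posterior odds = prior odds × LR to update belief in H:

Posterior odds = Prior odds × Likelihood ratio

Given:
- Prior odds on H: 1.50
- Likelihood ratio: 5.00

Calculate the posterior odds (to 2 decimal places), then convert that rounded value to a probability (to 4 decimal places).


Step 1: Calculate posterior odds
Posterior odds = Prior odds × LR
               = 1.50 × 5.00
               = 7.50

Step 2: Convert to probability
P(H|E) = Posterior odds / (1 + Posterior odds)
       = 7.50 / (1 + 7.50)
       = 7.50 / 8.50
       = 0.8824

The evidence increased P(H) from 0.6000 to 0.8824.


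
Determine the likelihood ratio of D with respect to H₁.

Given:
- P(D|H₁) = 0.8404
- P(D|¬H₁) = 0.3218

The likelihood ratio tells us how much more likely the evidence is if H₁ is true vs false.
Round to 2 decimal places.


Likelihood Ratio (LR) = P(D|H₁) / P(D|¬H₁)

LR = 0.8404 / 0.3218
   = 2.61

The evidence is 2.61 times more likely if H₁ is true than if H₁ is false.
LR > 1, so observing D raises the odds in favor of H₁.


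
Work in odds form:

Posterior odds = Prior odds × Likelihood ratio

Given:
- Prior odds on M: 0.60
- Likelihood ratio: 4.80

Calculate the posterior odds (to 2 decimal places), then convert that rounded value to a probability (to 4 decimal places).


Step 1: Calculate posterior odds
Posterior odds = Prior odds × LR
               = 0.60 × 4.80
               = 2.88

Step 2: Convert to probability
P(M|E) = Posterior odds / (1 + Posterior odds)
       = 2.88 / (1 + 2.88)
       = 2.88 / 3.88
       = 0.7423

The evidence increased P(M) from 0.3750 to 0.7423.


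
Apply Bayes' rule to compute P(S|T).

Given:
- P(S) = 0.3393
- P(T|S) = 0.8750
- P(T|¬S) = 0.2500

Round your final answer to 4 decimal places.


Bayes' theorem: P(S|T) = P(T|S) × P(S) / P(T)

Step 1: Calculate P(T) using law of total probability
P(T) = P(T|S)P(S) + P(T|¬S)P(¬S)
     = 0.8750 × 0.3393 + 0.2500 × 0.6607
     = 0.29688750 + 0.16517500
     = 0.46206250

Step 2: Apply Bayes' theorem
P(S|T) = P(T|S) × P(S) / P(T)
       = 0.29688750 / 0.46206250
       = 0.6425


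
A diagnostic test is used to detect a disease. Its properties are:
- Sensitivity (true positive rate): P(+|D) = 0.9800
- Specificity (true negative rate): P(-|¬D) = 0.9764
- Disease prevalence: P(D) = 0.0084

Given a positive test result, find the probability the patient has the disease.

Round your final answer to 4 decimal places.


Let D = has disease, + = positive test

Given:
- P(D) = 0.0084 (prevalence)
- P(+|D) = 0.9800 (sensitivity)
- P(-|¬D) = 0.9764 (specificity)
- P(+|¬D) = 0.0236 (false positive rate = 1 - specificity)

Step 1: Find P(+)
P(+) = P(+|D)P(D) + P(+|¬D)P(¬D)
     = 0.9800 × 0.0084 + 0.0236 × 0.9916
     = 0.00823200 + 0.02340176
     = 0.03163376

Step 2: Apply Bayes' theorem for P(D|+)
P(D|+) = P(+|D)P(D) / P(+)
       = 0.00823200 / 0.03163376
       = 0.2602


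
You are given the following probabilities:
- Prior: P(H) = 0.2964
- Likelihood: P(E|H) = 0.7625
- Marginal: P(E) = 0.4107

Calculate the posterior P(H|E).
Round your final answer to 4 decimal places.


Using Bayes' theorem:

P(H|E) = P(E|H) × P(H) / P(E)
       = 0.7625 × 0.2964 / 0.4107
       = 0.22600500 / 0.4107
       = 0.5503

The evidence strengthens our belief in H.
Prior: 0.2964 → Posterior: 0.5503


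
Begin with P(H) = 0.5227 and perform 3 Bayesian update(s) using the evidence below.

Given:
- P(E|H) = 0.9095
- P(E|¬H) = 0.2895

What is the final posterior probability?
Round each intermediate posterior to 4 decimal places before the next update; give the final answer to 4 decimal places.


Sequential Bayesian updating:

Initial prior: P(H) = 0.5227

Update 1:
  P(E) = 0.9095 × 0.5227 + 0.2895 × 0.4773 = 0.47539565 + 0.13817835 = 0.61357400
  P(H|E) = 0.47539565 / 0.61357400 = 0.7748

Update 2:
  P(E) = 0.9095 × 0.7748 + 0.2895 × 0.2252 = 0.70468060 + 0.06519540 = 0.76987600
  P(H|E) = 0.70468060 / 0.76987600 = 0.9153

Update 3:
  P(E) = 0.9095 × 0.9153 + 0.2895 × 0.0847 = 0.83246535 + 0.02452065 = 0.85698600
  P(H|E) = 0.83246535 / 0.85698600 = 0.9714

Final posterior: 0.9714


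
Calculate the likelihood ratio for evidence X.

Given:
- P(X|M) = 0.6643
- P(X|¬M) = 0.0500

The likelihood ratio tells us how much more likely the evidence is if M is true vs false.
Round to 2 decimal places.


Likelihood Ratio (LR) = P(X|M) / P(X|¬M)

LR = 0.6643 / 0.0500
   = 13.29

The evidence is 13.29 times more likely if M is true than if M is false.
Because LR exceeds 1, X is evidence for M.


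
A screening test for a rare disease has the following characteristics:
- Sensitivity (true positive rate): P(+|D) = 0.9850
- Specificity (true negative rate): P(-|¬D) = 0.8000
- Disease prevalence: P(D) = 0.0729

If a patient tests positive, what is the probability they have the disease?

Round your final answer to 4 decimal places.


Let D = has disease, + = positive test

Given:
- P(D) = 0.0729 (prevalence)
- P(+|D) = 0.9850 (sensitivity)
- P(-|¬D) = 0.8000 (specificity)
- P(+|¬D) = 0.2000 (false positive rate = 1 - specificity)

Step 1: Find P(+)
P(+) = P(+|D)P(D) + P(+|¬D)P(¬D)
     = 0.9850 × 0.0729 + 0.2000 × 0.9271
     = 0.07180650 + 0.18542000
     = 0.25722650

Step 2: Apply Bayes' theorem for P(D|+)
P(D|+) = P(+|D)P(D) / P(+)
       = 0.07180650 / 0.25722650
       = 0.2792


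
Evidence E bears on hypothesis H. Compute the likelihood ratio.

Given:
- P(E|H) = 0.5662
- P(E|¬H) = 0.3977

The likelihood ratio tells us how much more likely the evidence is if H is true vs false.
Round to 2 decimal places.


Likelihood Ratio (LR) = P(E|H) / P(E|¬H)

LR = 0.5662 / 0.3977
   = 1.42

The evidence is 1.42 times more likely if H is true than if H is false.
LR > 1, so observing E raises the odds in favor of H.


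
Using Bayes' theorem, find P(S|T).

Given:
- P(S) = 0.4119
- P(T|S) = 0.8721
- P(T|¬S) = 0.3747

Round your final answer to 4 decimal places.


Bayes' theorem: P(S|T) = P(T|S) × P(S) / P(T)

Step 1: Calculate P(T) using law of total probability
P(T) = P(T|S)P(S) + P(T|¬S)P(¬S)
     = 0.8721 × 0.4119 + 0.3747 × 0.5881
     = 0.35921799 + 0.22036107
     = 0.57957906

Step 2: Apply Bayes' theorem
P(S|T) = P(T|S) × P(S) / P(T)
       = 0.35921799 / 0.57957906
       = 0.6198


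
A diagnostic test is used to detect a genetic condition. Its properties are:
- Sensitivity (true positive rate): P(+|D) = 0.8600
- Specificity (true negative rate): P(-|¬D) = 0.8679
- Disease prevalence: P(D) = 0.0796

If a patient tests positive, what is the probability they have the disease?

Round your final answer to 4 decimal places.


Let D = has disease, + = positive test

Given:
- P(D) = 0.0796 (prevalence)
- P(+|D) = 0.8600 (sensitivity)
- P(-|¬D) = 0.8679 (specificity)
- P(+|¬D) = 0.1321 (false positive rate = 1 - specificity)

Step 1: Find P(+)
P(+) = P(+|D)P(D) + P(+|¬D)P(¬D)
     = 0.8600 × 0.0796 + 0.1321 × 0.9204
     = 0.06845600 + 0.12158484
     = 0.19004084

Step 2: Apply Bayes' theorem for P(D|+)
P(D|+) = P(+|D)P(D) / P(+)
       = 0.06845600 / 0.19004084
       = 0.3602


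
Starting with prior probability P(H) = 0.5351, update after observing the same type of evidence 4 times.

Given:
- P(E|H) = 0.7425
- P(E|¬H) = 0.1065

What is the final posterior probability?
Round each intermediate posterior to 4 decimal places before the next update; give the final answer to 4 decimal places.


Sequential Bayesian updating:

Initial prior: P(H) = 0.5351

Update 1:
  P(E) = 0.7425 × 0.5351 + 0.1065 × 0.4649 = 0.39731175 + 0.04951185 = 0.44682360
  P(H|E) = 0.39731175 / 0.44682360 = 0.8892

Update 2:
  P(E) = 0.7425 × 0.8892 + 0.1065 × 0.1108 = 0.66023100 + 0.01180020 = 0.67203120
  P(H|E) = 0.66023100 / 0.67203120 = 0.9824

Update 3:
  P(E) = 0.7425 × 0.9824 + 0.1065 × 0.0176 = 0.72943200 + 0.00187440 = 0.73130640
  P(H|E) = 0.72943200 / 0.73130640 = 0.9974

Update 4:
  P(E) = 0.7425 × 0.9974 + 0.1065 × 0.0026 = 0.74056950 + 0.00027690 = 0.74084640
  P(H|E) = 0.74056950 / 0.74084640 = 0.9996

Final posterior: 0.9996


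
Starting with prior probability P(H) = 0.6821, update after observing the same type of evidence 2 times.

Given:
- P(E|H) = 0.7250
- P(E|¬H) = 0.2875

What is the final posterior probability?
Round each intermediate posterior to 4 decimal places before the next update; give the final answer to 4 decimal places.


Sequential Bayesian updating:

Initial prior: P(H) = 0.6821

Update 1:
  P(E) = 0.7250 × 0.6821 + 0.2875 × 0.3179 = 0.49452250 + 0.09139625 = 0.58591875
  P(H|E) = 0.49452250 / 0.58591875 = 0.8440

Update 2:
  P(E) = 0.7250 × 0.8440 + 0.2875 × 0.1560 = 0.61190000 + 0.04485000 = 0.65675000
  P(H|E) = 0.61190000 / 0.65675000 = 0.9317

Final posterior: 0.9317


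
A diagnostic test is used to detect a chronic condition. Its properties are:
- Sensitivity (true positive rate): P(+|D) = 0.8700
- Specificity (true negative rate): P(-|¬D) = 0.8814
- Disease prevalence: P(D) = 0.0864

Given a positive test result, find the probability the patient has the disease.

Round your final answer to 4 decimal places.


Let D = has disease, + = positive test

Given:
- P(D) = 0.0864 (prevalence)
- P(+|D) = 0.8700 (sensitivity)
- P(-|¬D) = 0.8814 (specificity)
- P(+|¬D) = 0.1186 (false positive rate = 1 - specificity)

Step 1: Find P(+)
P(+) = P(+|D)P(D) + P(+|¬D)P(¬D)
     = 0.8700 × 0.0864 + 0.1186 × 0.9136
     = 0.07516800 + 0.10835296
     = 0.18352096

Step 2: Apply Bayes' theorem for P(D|+)
P(D|+) = P(+|D)P(D) / P(+)
       = 0.07516800 / 0.18352096
       = 0.4096


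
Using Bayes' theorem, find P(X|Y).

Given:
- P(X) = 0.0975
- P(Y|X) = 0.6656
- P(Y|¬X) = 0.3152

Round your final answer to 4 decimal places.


Bayes' theorem: P(X|Y) = P(Y|X) × P(X) / P(Y)

Step 1: Calculate P(Y) using law of total probability
P(Y) = P(Y|X)P(X) + P(Y|¬X)P(¬X)
     = 0.6656 × 0.0975 + 0.3152 × 0.9025
     = 0.06489600 + 0.28446800
     = 0.34936400

Step 2: Apply Bayes' theorem
P(X|Y) = P(Y|X) × P(X) / P(Y)
       = 0.06489600 / 0.34936400
       = 0.1858


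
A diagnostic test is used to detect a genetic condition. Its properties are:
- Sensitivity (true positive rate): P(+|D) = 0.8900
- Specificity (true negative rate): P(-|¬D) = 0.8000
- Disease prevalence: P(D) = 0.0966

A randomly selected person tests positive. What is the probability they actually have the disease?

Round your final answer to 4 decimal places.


Let D = has disease, + = positive test

Given:
- P(D) = 0.0966 (prevalence)
- P(+|D) = 0.8900 (sensitivity)
- P(-|¬D) = 0.8000 (specificity)
- P(+|¬D) = 0.2000 (false positive rate = 1 - specificity)

Step 1: Find P(+)
P(+) = P(+|D)P(D) + P(+|¬D)P(¬D)
     = 0.8900 × 0.0966 + 0.2000 × 0.9034
     = 0.08597400 + 0.18068000
     = 0.26665400

Step 2: Apply Bayes' theorem for P(D|+)
P(D|+) = P(+|D)P(D) / P(+)
       = 0.08597400 / 0.26665400
       = 0.3224


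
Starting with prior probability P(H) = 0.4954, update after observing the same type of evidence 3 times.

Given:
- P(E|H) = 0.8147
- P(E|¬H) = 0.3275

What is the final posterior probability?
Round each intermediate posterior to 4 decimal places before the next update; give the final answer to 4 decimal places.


Sequential Bayesian updating:

Initial prior: P(H) = 0.4954

Update 1:
  P(E) = 0.8147 × 0.4954 + 0.3275 × 0.5046 = 0.40360238 + 0.16525650 = 0.56885888
  P(H|E) = 0.40360238 / 0.56885888 = 0.7095

Update 2:
  P(E) = 0.8147 × 0.7095 + 0.3275 × 0.2905 = 0.57802965 + 0.09513875 = 0.67316840
  P(H|E) = 0.57802965 / 0.67316840 = 0.8587

Update 3:
  P(E) = 0.8147 × 0.8587 + 0.3275 × 0.1413 = 0.69958289 + 0.04627575 = 0.74585864
  P(H|E) = 0.69958289 / 0.74585864 = 0.9380

Final posterior: 0.9380


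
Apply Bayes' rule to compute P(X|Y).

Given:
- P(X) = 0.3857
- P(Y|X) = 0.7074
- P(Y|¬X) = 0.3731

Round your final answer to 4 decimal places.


Bayes' theorem: P(X|Y) = P(Y|X) × P(X) / P(Y)

Step 1: Calculate P(Y) using law of total probability
P(Y) = P(Y|X)P(X) + P(Y|¬X)P(¬X)
     = 0.7074 × 0.3857 + 0.3731 × 0.6143
     = 0.27284418 + 0.22919533
     = 0.50203951

Step 2: Apply Bayes' theorem
P(X|Y) = P(Y|X) × P(X) / P(Y)
       = 0.27284418 / 0.50203951
       = 0.5435


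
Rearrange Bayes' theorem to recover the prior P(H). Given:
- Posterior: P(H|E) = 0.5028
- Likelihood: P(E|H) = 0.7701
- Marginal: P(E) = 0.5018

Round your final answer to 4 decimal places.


From Bayes' theorem: P(H|E) = P(E|H) × P(H) / P(E)

Rearranging for P(H):
P(H) = P(H|E) × P(E) / P(E|H)
     = 0.5028 × 0.5018 / 0.7701
     = 0.25230504 / 0.7701
     = 0.3276


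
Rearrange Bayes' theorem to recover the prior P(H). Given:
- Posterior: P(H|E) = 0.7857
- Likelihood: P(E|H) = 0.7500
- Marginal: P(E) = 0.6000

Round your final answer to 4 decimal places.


From Bayes' theorem: P(H|E) = P(E|H) × P(H) / P(E)

Rearranging for P(H):
P(H) = P(H|E) × P(E) / P(E|H)
     = 0.7857 × 0.6000 / 0.7500
     = 0.47142000 / 0.7500
     = 0.6286


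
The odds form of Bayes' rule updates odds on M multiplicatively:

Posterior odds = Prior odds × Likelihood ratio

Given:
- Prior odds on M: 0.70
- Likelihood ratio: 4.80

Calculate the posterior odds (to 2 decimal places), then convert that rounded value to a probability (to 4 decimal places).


Step 1: Calculate posterior odds
Posterior odds = Prior odds × LR
               = 0.70 × 4.80
               = 3.36

Step 2: Convert to probability
P(M|E) = Posterior odds / (1 + Posterior odds)
       = 3.36 / (1 + 3.36)
       = 3.36 / 4.36
       = 0.7706

The evidence increased P(M) from 0.4118 to 0.7706.


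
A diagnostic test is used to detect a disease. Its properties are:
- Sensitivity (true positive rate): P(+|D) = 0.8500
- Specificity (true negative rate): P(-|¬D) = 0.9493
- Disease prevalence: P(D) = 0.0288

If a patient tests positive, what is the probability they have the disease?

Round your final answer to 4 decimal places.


Let D = has disease, + = positive test

Given:
- P(D) = 0.0288 (prevalence)
- P(+|D) = 0.8500 (sensitivity)
- P(-|¬D) = 0.9493 (specificity)
- P(+|¬D) = 0.0507 (false positive rate = 1 - specificity)

Step 1: Find P(+)
P(+) = P(+|D)P(D) + P(+|¬D)P(¬D)
     = 0.8500 × 0.0288 + 0.0507 × 0.9712
     = 0.02448000 + 0.04923984
     = 0.07371984

Step 2: Apply Bayes' theorem for P(D|+)
P(D|+) = P(+|D)P(D) / P(+)
       = 0.02448000 / 0.07371984
       = 0.3321


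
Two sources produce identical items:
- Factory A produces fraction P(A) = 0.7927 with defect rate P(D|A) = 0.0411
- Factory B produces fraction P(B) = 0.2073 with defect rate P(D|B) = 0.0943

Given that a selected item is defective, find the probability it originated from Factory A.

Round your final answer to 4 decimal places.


Let A = from Factory A, D = defective

Given:
- P(A) = 0.7927, P(B) = 0.2073
- P(D|A) = 0.0411, P(D|B) = 0.0943

Step 1: Find P(D)
P(D) = P(D|A)P(A) + P(D|B)P(B)
     = 0.0411 × 0.7927 + 0.0943 × 0.2073
     = 0.03257997 + 0.01954839
     = 0.05212836

Step 2: Apply Bayes' theorem
P(A|D) = P(D|A)P(A) / P(D)
       = 0.03257997 / 0.05212836
       = 0.6250


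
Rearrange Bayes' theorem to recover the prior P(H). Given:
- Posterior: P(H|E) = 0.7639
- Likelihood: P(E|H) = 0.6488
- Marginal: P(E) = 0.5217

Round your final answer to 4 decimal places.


From Bayes' theorem: P(H|E) = P(E|H) × P(H) / P(E)

Rearranging for P(H):
P(H) = P(H|E) × P(E) / P(E|H)
     = 0.7639 × 0.5217 / 0.6488
     = 0.39852663 / 0.6488
     = 0.6143


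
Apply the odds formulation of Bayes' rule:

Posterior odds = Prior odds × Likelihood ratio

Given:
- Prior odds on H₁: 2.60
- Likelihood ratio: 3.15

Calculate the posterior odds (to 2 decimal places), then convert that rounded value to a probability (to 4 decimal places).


Step 1: Calculate posterior odds
Posterior odds = Prior odds × LR
               = 2.60 × 3.15
               = 8.19

Step 2: Convert to probability
P(H₁|E) = Posterior odds / (1 + Posterior odds)
       = 8.19 / (1 + 8.19)
       = 8.19 / 9.19
       = 0.8912

The evidence increased P(H₁) from 0.7222 to 0.8912.


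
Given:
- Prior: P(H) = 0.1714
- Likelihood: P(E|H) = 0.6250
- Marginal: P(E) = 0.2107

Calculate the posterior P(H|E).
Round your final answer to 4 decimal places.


Using Bayes' theorem:

P(H|E) = P(E|H) × P(H) / P(E)
       = 0.6250 × 0.1714 / 0.2107
       = 0.10712500 / 0.2107
       = 0.5084

The evidence strengthens our belief in H.
Prior: 0.1714 → Posterior: 0.5084


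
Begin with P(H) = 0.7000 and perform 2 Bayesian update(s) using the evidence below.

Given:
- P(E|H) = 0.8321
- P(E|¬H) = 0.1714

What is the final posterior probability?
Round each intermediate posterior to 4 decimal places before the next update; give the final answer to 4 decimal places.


Sequential Bayesian updating:

Initial prior: P(H) = 0.7000

Update 1:
  P(E) = 0.8321 × 0.7000 + 0.1714 × 0.3000 = 0.58247000 + 0.05142000 = 0.63389000
  P(H|E) = 0.58247000 / 0.63389000 = 0.9189

Update 2:
  P(E) = 0.8321 × 0.9189 + 0.1714 × 0.0811 = 0.76461669 + 0.01390054 = 0.77851723
  P(H|E) = 0.76461669 / 0.77851723 = 0.9821

Final posterior: 0.9821


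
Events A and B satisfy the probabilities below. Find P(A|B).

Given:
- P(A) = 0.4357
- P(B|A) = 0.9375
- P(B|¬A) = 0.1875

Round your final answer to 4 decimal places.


Bayes' theorem: P(A|B) = P(B|A) × P(A) / P(B)

Step 1: Calculate P(B) using law of total probability
P(B) = P(B|A)P(A) + P(B|¬A)P(¬A)
     = 0.9375 × 0.4357 + 0.1875 × 0.5643
     = 0.40846875 + 0.10580625
     = 0.51427500

Step 2: Apply Bayes' theorem
P(A|B) = P(B|A) × P(A) / P(B)
       = 0.40846875 / 0.51427500
       = 0.7943


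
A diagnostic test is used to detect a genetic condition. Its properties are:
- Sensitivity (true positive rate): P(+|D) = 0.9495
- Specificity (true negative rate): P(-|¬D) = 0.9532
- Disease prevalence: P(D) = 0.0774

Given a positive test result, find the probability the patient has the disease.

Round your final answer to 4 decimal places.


Let D = has disease, + = positive test

Given:
- P(D) = 0.0774 (prevalence)
- P(+|D) = 0.9495 (sensitivity)
- P(-|¬D) = 0.9532 (specificity)
- P(+|¬D) = 0.0468 (false positive rate = 1 - specificity)

Step 1: Find P(+)
P(+) = P(+|D)P(D) + P(+|¬D)P(¬D)
     = 0.9495 × 0.0774 + 0.0468 × 0.9226
     = 0.07349130 + 0.04317768
     = 0.11666898

Step 2: Apply Bayes' theorem for P(D|+)
P(D|+) = P(+|D)P(D) / P(+)
       = 0.07349130 / 0.11666898
       = 0.6299


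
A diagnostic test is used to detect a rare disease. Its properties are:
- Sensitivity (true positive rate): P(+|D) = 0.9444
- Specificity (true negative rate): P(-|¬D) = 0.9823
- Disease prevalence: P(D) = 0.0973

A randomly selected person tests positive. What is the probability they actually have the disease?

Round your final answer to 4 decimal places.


Let D = has disease, + = positive test

Given:
- P(D) = 0.0973 (prevalence)
- P(+|D) = 0.9444 (sensitivity)
- P(-|¬D) = 0.9823 (specificity)
- P(+|¬D) = 0.0177 (false positive rate = 1 - specificity)

Step 1: Find P(+)
P(+) = P(+|D)P(D) + P(+|¬D)P(¬D)
     = 0.9444 × 0.0973 + 0.0177 × 0.9027
     = 0.09189012 + 0.01597779
     = 0.10786791

Step 2: Apply Bayes' theorem for P(D|+)
P(D|+) = P(+|D)P(D) / P(+)
       = 0.09189012 / 0.10786791
       = 0.8519


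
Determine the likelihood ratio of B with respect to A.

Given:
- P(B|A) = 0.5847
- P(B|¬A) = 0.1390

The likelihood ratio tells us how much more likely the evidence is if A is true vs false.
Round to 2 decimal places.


Likelihood Ratio (LR) = P(B|A) / P(B|¬A)

LR = 0.5847 / 0.1390
   = 4.21

The evidence is 4.21 times more likely if A is true than if A is false.
Because LR exceeds 1, B is evidence for A.


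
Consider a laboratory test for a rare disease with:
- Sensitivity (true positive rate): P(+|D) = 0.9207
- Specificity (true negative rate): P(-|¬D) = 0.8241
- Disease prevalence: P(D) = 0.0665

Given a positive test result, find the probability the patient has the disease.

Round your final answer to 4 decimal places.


Let D = has disease, + = positive test

Given:
- P(D) = 0.0665 (prevalence)
- P(+|D) = 0.9207 (sensitivity)
- P(-|¬D) = 0.8241 (specificity)
- P(+|¬D) = 0.1759 (false positive rate = 1 - specificity)

Step 1: Find P(+)
P(+) = P(+|D)P(D) + P(+|¬D)P(¬D)
     = 0.9207 × 0.0665 + 0.1759 × 0.9335
     = 0.06122655 + 0.16420265
     = 0.22542920

Step 2: Apply Bayes' theorem for P(D|+)
P(D|+) = P(+|D)P(D) / P(+)
       = 0.06122655 / 0.22542920
       = 0.2716


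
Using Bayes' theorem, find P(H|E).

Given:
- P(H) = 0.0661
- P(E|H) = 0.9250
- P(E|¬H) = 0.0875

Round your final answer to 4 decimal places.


Bayes' theorem: P(H|E) = P(E|H) × P(H) / P(E)

Step 1: Calculate P(E) using law of total probability
P(E) = P(E|H)P(H) + P(E|¬H)P(¬H)
     = 0.9250 × 0.0661 + 0.0875 × 0.9339
     = 0.06114250 + 0.08171625
     = 0.14285875

Step 2: Apply Bayes' theorem
P(H|E) = P(E|H) × P(H) / P(E)
       = 0.06114250 / 0.14285875
       = 0.4280


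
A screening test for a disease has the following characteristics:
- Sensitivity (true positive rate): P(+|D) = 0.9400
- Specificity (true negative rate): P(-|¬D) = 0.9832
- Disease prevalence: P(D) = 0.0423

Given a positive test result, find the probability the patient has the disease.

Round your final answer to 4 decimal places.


Let D = has disease, + = positive test

Given:
- P(D) = 0.0423 (prevalence)
- P(+|D) = 0.9400 (sensitivity)
- P(-|¬D) = 0.9832 (specificity)
- P(+|¬D) = 0.0168 (false positive rate = 1 - specificity)

Step 1: Find P(+)
P(+) = P(+|D)P(D) + P(+|¬D)P(¬D)
     = 0.9400 × 0.0423 + 0.0168 × 0.9577
     = 0.03976200 + 0.01608936
     = 0.05585136

Step 2: Apply Bayes' theorem for P(D|+)
P(D|+) = P(+|D)P(D) / P(+)
       = 0.03976200 / 0.05585136
       = 0.7119


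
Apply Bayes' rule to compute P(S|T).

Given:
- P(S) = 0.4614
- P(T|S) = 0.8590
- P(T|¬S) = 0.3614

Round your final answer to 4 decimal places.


Bayes' theorem: P(S|T) = P(T|S) × P(S) / P(T)

Step 1: Calculate P(T) using law of total probability
P(T) = P(T|S)P(S) + P(T|¬S)P(¬S)
     = 0.8590 × 0.4614 + 0.3614 × 0.5386
     = 0.39634260 + 0.19465004
     = 0.59099264

Step 2: Apply Bayes' theorem
P(S|T) = P(T|S) × P(S) / P(T)
       = 0.39634260 / 0.59099264
       = 0.6706


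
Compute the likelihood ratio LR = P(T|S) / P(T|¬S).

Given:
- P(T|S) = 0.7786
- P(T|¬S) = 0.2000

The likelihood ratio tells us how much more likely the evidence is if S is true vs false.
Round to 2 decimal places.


Likelihood Ratio (LR) = P(T|S) / P(T|¬S)

LR = 0.7786 / 0.2000
   = 3.89

The evidence is 3.89 times more likely if S is true than if S is false.
Since LR > 1, the evidence supports S over ¬S.
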